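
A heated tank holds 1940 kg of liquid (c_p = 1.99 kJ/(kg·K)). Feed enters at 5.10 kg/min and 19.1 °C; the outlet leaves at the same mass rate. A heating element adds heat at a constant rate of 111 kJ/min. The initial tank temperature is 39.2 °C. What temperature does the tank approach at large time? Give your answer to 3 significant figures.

30.0 °C

First-law balance (no shaft work): M c_p dT/dt = ṁ c_p (T_in − T) + 111.
At steady state dT/dt = 0 ⇒ T_ss = T_in + Q̇/(ṁ c_p) = 19.1 + 111/(5.10·1.99) = 30.037 °C.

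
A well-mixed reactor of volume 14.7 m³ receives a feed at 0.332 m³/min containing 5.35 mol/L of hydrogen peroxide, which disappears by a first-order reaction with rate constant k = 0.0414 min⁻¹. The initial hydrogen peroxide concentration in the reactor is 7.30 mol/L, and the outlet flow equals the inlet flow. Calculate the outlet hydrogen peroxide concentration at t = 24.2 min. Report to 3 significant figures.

Accumulation = in − out − consumed: V dC/dt = Q C_in − Q C − k V C.
This is linear with rate a = Q/V + k = 0.063985 min⁻¹.
C_ss = Q C_in/(Q + kV) = 1.8884 mol/L; C(t) = C_ss + (C₀ − C_ss) e^(−a t).
C(24.2) = 1.8884 + (5.4116)·e^(−0.063985·24.2) = 1.8884 + (5.4116)·0.21258 = 3.0388 mol/L.

3.04 mol/L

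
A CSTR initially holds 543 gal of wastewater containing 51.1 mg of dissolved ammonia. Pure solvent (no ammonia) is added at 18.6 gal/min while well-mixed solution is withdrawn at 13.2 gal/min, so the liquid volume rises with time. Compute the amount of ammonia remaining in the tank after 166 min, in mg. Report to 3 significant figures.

4.72 mg

Let m(t) be the amount of ammonia. Volume: V(t) = V₀ + (Q_in − Q_out) t = 543 + 5.4000 t; V(166) = 1439.4 gal.
Solute balance: dm/dt = 0 − Q_out C = −Q_out m/V(t).
Separate: dm/m = −Q_out dt/V(t) ⇒ ln(m/m₀) = −(Q_out/(Q_in−Q_out)) ln(V/V₀).
m = m₀ (V₀/V)^(Q_out/(Q_in−Q_out)) = 51.1 × (543/1439.4)^(2.4444) = 4.7151 mg.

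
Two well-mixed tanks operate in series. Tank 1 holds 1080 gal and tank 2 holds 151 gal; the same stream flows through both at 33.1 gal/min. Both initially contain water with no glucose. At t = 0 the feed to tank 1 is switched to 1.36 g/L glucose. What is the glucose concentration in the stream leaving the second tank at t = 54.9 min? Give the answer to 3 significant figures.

1.07 g/L

Time constants: τᵢ = Vᵢ/Q for each well-mixed tank.
τ₁ = 1080/33.1 = 32.628 min; τ₂ = 151/33.1 = 4.5619 min.
Tank 1: C₁ = C_in(1 − e^(−t/τ₁)). Tank 2 (τ₁ ≠ τ₂): C₂ = C_in[1 − (τ₁ e^(−t/τ₁) − τ₂ e^(−t/τ₂))/(τ₁ − τ₂)].
At t = 54.9: e^(−t/τ₁) = 0.18589, e^(−t/τ₂) = 5.9366e-06.
C₂ = 1.36·[1 − (32.628·0.18589 − 4.5619·5.9366e-06)/(28.066)] = 1.36·0.78389 = 1.0661 g/L.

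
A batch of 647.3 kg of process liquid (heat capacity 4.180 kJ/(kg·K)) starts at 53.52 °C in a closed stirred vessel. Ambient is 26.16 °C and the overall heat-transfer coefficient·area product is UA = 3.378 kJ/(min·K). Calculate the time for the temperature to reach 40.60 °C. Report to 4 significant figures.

Unsteady energy balance on the tank contents: M c_p dT/dt = −UA(T − T_amb).
τ = M c_p/UA = 800.981 min; T_ss = T_amb = 26.1600 °C.
T(t) = T_ss + (T₀ − T_ss)e^(−t/τ); set T = 40.60:
t = −τ ln[(T − T_ss)/(T₀ − T_ss)] = −800.981 · ln(0.527778) = 511.891 min.

511.9 min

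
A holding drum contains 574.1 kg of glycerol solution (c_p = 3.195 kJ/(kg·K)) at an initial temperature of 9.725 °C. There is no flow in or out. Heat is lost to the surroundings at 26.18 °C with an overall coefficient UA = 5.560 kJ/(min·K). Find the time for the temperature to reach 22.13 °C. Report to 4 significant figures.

462.5 min

Lumped-capacitance energy balance: M c_p dT/dt = UA(T_amb − T).
τ = M c_p/UA = 329.901 min; T_ss = T_amb = 26.1800 °C.
T(t) = T_ss + (T₀ − T_ss)e^(−t/τ); set T = 22.13:
t = −τ ln[(T − T_ss)/(T₀ − T_ss)] = −329.901 · ln(0.246126) = 462.492 min.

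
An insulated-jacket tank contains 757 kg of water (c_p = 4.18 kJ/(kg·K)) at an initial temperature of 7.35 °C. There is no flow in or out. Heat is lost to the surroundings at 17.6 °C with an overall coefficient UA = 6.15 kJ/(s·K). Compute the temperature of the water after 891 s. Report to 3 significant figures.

15.8 °C

Lumped-capacitance energy balance: M c_p dT/dt = UA(T_amb − T).
dT/dt = (T_ss − T)/τ with T_ss = T_amb = 17.600 °C, τ = M c_p/UA = 757·4.18/6.15 = 514.51 s.
Solution: T(t) = T_ss + (T₀ − T_ss) e^(−t/τ).
T(891) = 17.600 + (-10.250)·0.17698 = 15.786 °C.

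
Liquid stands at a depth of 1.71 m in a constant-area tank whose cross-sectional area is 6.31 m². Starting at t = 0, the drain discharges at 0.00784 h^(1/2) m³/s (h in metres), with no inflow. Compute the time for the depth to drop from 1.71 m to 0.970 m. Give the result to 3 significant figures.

Mass balance (ρ constant): A dh/dt = −0.00784 √h.
Separate and integrate: 2(√h − √h₀) = −(0.00784/A) t.
t = 2A(√h₀ − √h)/0.00784 = 2·6.31·(√1.71 − √0.970)/0.00784
  = 12.620 × (1.3077 − 0.98489) / 0.00784 = 519.58 s.

520 s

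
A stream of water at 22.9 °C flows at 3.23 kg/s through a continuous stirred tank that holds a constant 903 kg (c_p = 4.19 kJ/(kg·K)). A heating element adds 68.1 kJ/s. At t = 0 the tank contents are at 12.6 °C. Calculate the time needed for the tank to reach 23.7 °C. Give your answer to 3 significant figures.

First-law balance (no shaft work): M c_p dT/dt = ṁ c_p (T_in − T) + 68.1.
τ = M/ṁ = 279.57 s; T_ss = T_in + Q̇/(ṁ c_p) = 27.932 °C.
T(t) = T_ss + (T₀ − T_ss) e^(−t/τ). Set T = 23.7:
e^(−t/τ) = (23.7 − 27.932)/(12.6 − 27.932) = 0.27602
t = −279.57 · ln(0.27602) = 359.88 s.

360 s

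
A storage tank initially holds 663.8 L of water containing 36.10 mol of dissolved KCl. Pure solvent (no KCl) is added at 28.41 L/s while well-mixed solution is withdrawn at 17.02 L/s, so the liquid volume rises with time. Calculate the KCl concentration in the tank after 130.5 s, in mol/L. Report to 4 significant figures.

0.002899 mol/L

Let m(t) be the amount of KCl. Volume: V(t) = V₀ + (Q_in − Q_out) t = 663.8 + 11.3900 t; V(130.5) = 2150.19 L.
No KCl enters, so dm/dt = −Q_out · (m/V).
Separate: dm/m = −Q_out dt/V(t) ⇒ ln(m/m₀) = −(Q_out/(Q_in−Q_out)) ln(V/V₀).
m = m₀ (V₀/V)^(Q_out/(Q_in−Q_out)) = 36.10 × (663.8/2150.19)^(1.49429) = 6.23389 mol.
C = m/V = 6.23389/2150.19 = 0.00289922 mol/L.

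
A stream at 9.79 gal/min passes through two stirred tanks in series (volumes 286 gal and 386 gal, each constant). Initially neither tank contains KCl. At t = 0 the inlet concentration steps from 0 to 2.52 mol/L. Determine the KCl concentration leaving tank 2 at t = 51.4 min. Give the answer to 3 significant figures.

1.12 mol/L

Each tank obeys Vᵢ dCᵢ/dt = Q(Cᵢ₋₁ − Cᵢ), so τᵢ = Vᵢ/Q.
τ₁ = 286/9.79 = 29.213 min; τ₂ = 386/9.79 = 39.428 min.
Solving the cascade with C₁(0)=C₂(0)=0 gives C₂(t) = C_in[1 − (τ₁ e^(−t/τ₁) − τ₂ e^(−t/τ₂))/(τ₁ − τ₂)].
At t = 51.4: e^(−t/τ₁) = 0.17214, e^(−t/τ₂) = 0.27154.
C₂ = 2.52·[1 − (29.213·0.17214 − 39.428·0.27154)/(-10.215)] = 2.52·0.44417 = 1.1193 mol/L.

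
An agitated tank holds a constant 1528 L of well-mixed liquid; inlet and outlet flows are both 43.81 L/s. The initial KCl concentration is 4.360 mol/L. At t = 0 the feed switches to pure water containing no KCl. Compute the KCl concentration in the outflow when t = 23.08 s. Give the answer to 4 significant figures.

Species balance on the tank: V dC/dt = Q(C_in − C).
Rewrite as dC/dt + C/τ = C_in/τ, τ = V/Q = 34.8779 s.
C approaches C_in exponentially: C(t) = C_in + (C₀ − C_in) e^(−t/τ).
C(23.08) = 0 + (4.360 − 0)·e^(−23.08/34.8779) = 0 + (4.36000)·0.515954 = 2.24956 mol/L.

2.250 mol/L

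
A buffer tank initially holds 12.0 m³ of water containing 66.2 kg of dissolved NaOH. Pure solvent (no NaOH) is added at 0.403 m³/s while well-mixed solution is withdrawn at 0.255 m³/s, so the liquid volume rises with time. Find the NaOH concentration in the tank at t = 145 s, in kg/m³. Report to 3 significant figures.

0.338 kg/m³

Let m(t) be the amount of NaOH. Volume: V(t) = V₀ + (Q_in − Q_out) t = 12.0 + 0.14800 t; V(145) = 33.460 m³.
No NaOH enters, so dm/dt = −Q_out · (m/V).
dm/m = −Q_out dt/(V₀ + 0.14800 t); integrating gives ln(m/m₀) = −(Q_out/(Q_in−Q_out)) ln(V/V₀).
m = m₀ (V₀/V)^(Q_out/(Q_in−Q_out)) = 66.2 × (12.0/33.460)^(1.7230) = 11.312 kg.
C = m/V = 11.312/33.460 = 0.33808 kg/m³.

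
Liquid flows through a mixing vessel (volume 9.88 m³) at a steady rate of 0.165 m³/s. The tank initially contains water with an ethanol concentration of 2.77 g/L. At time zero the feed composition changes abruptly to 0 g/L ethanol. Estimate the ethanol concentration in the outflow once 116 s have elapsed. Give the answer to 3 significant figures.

0.399 g/L

Unsteady species balance (constant V, well mixed): V dC/dt = Q(C_in − C).
Time constant τ = V/Q = 9.88/0.165 = 59.879 s.
Solution: C(t) = C_in + (C₀ − C_in) e^(−t/τ).
C(116) = 0 + (2.77 − 0)·e^(−116/59.879) = 0 + (2.7700)·0.14410 = 0.39916 g/L.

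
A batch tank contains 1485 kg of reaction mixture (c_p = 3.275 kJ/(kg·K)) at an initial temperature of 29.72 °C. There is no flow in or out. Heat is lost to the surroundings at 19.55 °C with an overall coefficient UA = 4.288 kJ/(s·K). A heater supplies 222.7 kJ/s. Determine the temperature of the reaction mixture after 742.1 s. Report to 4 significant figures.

49.78 °C

Energy balance: M c_p dT/dt = −UA(T − T_amb) + Q̇.
dT/dt = (T_ss − T)/τ with T_ss = T_amb + Q̇/UA = 19.55 + 222.7/4.288 = 71.4856 °C, τ = M c_p/UA = 1485·3.275/4.288 = 1134.18 s.
This is linear first-order; T(t) = T_ss + (T₀ − T_ss) e^(−t/τ).
T(742.1) = 71.4856 + (-41.7656)·0.519804 = 49.7757 °C.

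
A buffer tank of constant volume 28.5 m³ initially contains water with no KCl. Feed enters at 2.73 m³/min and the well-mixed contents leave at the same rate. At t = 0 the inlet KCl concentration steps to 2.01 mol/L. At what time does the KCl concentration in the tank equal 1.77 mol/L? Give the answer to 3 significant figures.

Species balance: V dC/dt = Q(C_in − C) ⇒ τ = V/Q = 10.440 min.
C(t) = C_in + (C₀ − C_in) e^(−t/τ). Set C = 1.77 and solve for t:
e^(−t/τ) = (C − C_in)/(C₀ − C_in) = (1.77 − 2.01)/(0 − 2.01) = 0.11940
t = −τ ln(…) = 10.440 × 2.1253 = 22.187 min.

22.2 min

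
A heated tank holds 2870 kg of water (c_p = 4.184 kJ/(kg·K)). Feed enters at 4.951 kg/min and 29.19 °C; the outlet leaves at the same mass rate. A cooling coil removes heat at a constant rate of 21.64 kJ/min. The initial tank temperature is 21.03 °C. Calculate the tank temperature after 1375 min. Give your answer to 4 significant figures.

Heat balance on the well-mixed liquid: M c_p dT/dt = ṁ c_p (T_in − T) − 21.64.
Rearrange: dT/dt = (T_ss − T)/τ with τ = M/ṁ = 579.681 min and T_ss = T_in − Q̇/(ṁ c_p) = 28.1453 °C.
Solution: T(t) = T_ss + (T₀ − T_ss) e^(−t/τ).
T(1375) = 28.1453 + (-7.11535)·e^(−1375/579.681) = 28.1453 + (-7.11535)·0.0932944 = 27.4815 °C.

27.48 °C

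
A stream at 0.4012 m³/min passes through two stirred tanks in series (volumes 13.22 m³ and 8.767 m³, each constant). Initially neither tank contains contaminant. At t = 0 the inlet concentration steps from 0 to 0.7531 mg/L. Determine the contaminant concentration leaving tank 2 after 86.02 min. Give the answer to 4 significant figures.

0.6177 mg/L

Species balance on tank i: dCᵢ/dt = (Cᵢ₋₁ − Cᵢ)/τᵢ with τᵢ = Vᵢ/Q.
τ₁ = 13.22/0.4012 = 32.9511 min; τ₂ = 8.767/0.4012 = 21.8519 min.
Solving the cascade with C₁(0)=C₂(0)=0 gives C₂(t) = C_in[1 − (τ₁ e^(−t/τ₁) − τ₂ e^(−t/τ₂))/(τ₁ − τ₂)].
At t = 86.02: e^(−t/τ₁) = 0.0734955, e^(−t/τ₂) = 0.0195166.
C₂ = 0.7531·[1 − (32.9511·0.0734955 − 21.8519·0.0195166)/(11.0992)] = 0.7531·0.820232 = 0.617716 mg/L.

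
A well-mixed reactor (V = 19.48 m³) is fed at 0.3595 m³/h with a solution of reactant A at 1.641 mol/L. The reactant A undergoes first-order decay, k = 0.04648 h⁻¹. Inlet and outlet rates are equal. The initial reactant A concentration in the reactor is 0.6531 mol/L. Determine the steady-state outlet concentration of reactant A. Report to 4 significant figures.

Species balance: V dC/dt = Q C_in − Q C − k V C.
At steady state: 0 = Q C_in − (Q + kV) C_ss, so C_ss = Q C_in/(Q + kV).
C_ss = 0.3595·1.641/(0.3595 + 0.04648·19.48) = 0.589939/1.26493 = 0.466381 mol/L.

0.4664 mol/L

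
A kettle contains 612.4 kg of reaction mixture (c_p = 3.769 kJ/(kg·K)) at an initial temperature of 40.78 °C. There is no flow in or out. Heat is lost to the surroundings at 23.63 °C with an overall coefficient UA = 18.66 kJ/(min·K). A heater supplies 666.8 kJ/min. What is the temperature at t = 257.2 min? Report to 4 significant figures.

57.04 °C

Lumped-capacitance energy balance: M c_p dT/dt = UA(T_amb − T) + Q̇.
dT/dt = (T_ss − T)/τ with T_ss = T_amb + Q̇/UA = 23.63 + 666.8/18.66 = 59.3642 °C, τ = M c_p/UA = 612.4·3.769/18.66 = 123.694 min.
This is linear first-order; T(t) = T_ss + (T₀ − T_ss) e^(−t/τ).
T(257.2) = 59.3642 + (-18.5842)·0.125015 = 57.0409 °C.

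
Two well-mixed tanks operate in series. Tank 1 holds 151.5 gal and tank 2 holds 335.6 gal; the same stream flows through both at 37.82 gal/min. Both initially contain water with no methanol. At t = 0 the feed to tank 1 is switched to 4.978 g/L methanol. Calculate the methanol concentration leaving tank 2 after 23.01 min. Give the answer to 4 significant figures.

Time constants: τᵢ = Vᵢ/Q for each well-mixed tank.
τ₁ = 151.5/37.82 = 4.00582 min; τ₂ = 335.6/37.82 = 8.87361 min.
Tank 1: C₁ = C_in(1 − e^(−t/τ₁)). Tank 2 (τ₁ ≠ τ₂): C₂ = C_in[1 − (τ₁ e^(−t/τ₁) − τ₂ e^(−t/τ₂))/(τ₁ − τ₂)].
At t = 23.01: e^(−t/τ₁) = 0.00320147, e^(−t/τ₂) = 0.0747892.
C₂ = 4.978·[1 − (4.00582·0.00320147 − 8.87361·0.0747892)/(-4.86779)] = 4.978·0.866300 = 4.31244 g/L.

4.312 g/L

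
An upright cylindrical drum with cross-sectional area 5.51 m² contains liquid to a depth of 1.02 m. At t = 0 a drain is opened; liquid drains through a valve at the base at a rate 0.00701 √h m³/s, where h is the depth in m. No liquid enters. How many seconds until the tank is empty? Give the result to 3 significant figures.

Accumulation of liquid (constant cross-section A): A dh/dt = −0.00701 √h.
This is separable: 2 d(√h)/dt = −0.00701/A, so √h = √h₀ − (0.00701/(2A)) t.
Tank is empty when √h = 0: t_empty = 2A√h₀/0.00701.
t_empty = 2·5.51·√1.02/0.00701 = 11.020·1.0100/0.00701 = 1587.7 s.

1590 s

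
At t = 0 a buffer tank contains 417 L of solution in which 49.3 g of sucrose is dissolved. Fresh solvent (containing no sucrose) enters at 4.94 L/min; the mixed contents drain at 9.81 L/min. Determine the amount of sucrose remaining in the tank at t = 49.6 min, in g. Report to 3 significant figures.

8.62 g

Let m(t) be the amount of sucrose. Volume: V(t) = V₀ + (Q_in − Q_out) t = 417 − 4.8700 t; V(49.6) = 175.45 L.
No sucrose enters, so dm/dt = −Q_out · (m/V).
dm/m = −Q_out dt/(V₀ − 4.8700 t); integrating gives ln(m/m₀) = −(Q_out/(Q_in−Q_out)) ln(V/V₀).
m = m₀ (V₀/V)^(Q_out/(Q_in−Q_out)) = 49.3 × (417/175.45)^(-2.0144) = 8.6192 g.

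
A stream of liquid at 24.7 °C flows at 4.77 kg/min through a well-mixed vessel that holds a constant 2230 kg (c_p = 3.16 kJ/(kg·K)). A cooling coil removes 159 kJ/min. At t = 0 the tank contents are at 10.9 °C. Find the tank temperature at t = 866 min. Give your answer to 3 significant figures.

13.6 °C

M c_p dT/dt = ṁ c_p (T_in − T) − Q̇.
τ = M/ṁ = 467.51 min; T_ss = T_in − Q̇/(ṁ c_p) = 24.7 − 159/(4.77·3.16) = 14.151 °C.
This is linear first-order; T(t) = T_ss + (T₀ − T_ss) e^(−t/τ).
T(866) = 14.151 + (-3.2515)·e^(−866/467.51) = 14.151 + (-3.2515)·0.15686 = 13.641 °C.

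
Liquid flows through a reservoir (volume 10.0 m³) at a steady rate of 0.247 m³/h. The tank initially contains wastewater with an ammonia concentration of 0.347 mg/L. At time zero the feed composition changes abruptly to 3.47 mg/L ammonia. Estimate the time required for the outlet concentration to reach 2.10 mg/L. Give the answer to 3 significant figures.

33.4 h

Species balance: V dC/dt = Q(C_in − C) ⇒ τ = V/Q = 40.486 h.
C(t) = C_in + (C₀ − C_in) e^(−t/τ). Set C = 2.10 and solve for t:
e^(−t/τ) = (C − C_in)/(C₀ − C_in) = (2.10 − 3.47)/(0.347 − 3.47) = 0.43868
t = −τ ln(…) = 40.486 × 0.82398 = 33.360 h.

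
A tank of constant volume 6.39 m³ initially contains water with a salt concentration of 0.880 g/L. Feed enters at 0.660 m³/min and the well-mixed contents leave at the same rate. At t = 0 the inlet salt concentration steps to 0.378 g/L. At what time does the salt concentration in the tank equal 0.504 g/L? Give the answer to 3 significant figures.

Species balance: V dC/dt = Q(C_in − C) ⇒ τ = V/Q = 9.6818 min.
C(t) = C_in + (C₀ − C_in) e^(−t/τ). Set C = 0.504 and solve for t:
e^(−t/τ) = (C − C_in)/(C₀ − C_in) = (0.504 − 0.378)/(0.880 − 0.378) = 0.25100
t = −τ ln(…) = 9.6818 × 1.3823 = 13.383 min.

13.4 min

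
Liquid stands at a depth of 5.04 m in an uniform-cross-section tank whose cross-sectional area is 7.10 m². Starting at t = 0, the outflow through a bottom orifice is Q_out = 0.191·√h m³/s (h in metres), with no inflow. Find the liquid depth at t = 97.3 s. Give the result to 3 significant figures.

Accumulation of liquid (constant cross-section A): A dh/dt = −0.191 √h.
∫ h^(−1/2) dh = −(0.191/A) ∫ dt, giving 2√h = 2√h₀ − (0.191/A) t.
√h = √5.04 − 0.191·97.3/(2·7.10) = 2.2450 − 1.3088 = 0.93624.
h = 0.93624² = 0.87655 m.

0.877 m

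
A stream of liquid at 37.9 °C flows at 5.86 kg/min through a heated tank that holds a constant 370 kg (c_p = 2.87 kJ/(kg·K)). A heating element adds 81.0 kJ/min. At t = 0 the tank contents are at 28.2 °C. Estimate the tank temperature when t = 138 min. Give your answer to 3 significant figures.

41.1 °C

M c_p dT/dt = ṁ c_p (T_in − T) + Q̇.
Rearrange: dT/dt = (T_ss − T)/τ with τ = M/ṁ = 63.140 min and T_ss = T_in + Q̇/(ṁ c_p) = 42.716 °C.
T approaches T_ss exponentially: T(t) = T_ss + (T₀ − T_ss) e^(−t/τ).
T(138) = 42.716 + (-14.516)·e^(−138/63.140) = 42.716 + (-14.516)·0.11241 = 41.084 °C.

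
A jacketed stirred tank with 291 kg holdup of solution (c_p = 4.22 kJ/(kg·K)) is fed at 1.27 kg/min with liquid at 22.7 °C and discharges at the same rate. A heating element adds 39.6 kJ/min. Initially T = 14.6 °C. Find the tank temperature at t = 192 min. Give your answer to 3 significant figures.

23.4 °C

M c_p dT/dt = ṁ c_p (T_in − T) + Q̇.
Rearrange: dT/dt = (T_ss − T)/τ with τ = M/ṁ = 229.13 min and T_ss = T_in + Q̇/(ṁ c_p) = 30.089 °C.
Integrating: T(t) = T_ss + (T₀ − T_ss) e^(−t/τ).
T(192) = 30.089 + (-15.489)·e^(−192/229.13) = 30.089 + (-15.489)·0.43260 = 23.388 °C.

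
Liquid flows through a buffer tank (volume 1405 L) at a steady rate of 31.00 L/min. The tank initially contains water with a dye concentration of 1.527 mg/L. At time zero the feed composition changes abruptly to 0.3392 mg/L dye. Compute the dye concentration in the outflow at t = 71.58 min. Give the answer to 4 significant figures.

0.5840 mg/L

Unsteady species balance (constant V, well mixed): V dC/dt = Q(C_in − C).
Rewrite as dC/dt + C/τ = C_in/τ, τ = V/Q = 45.3226 min.
C approaches C_in exponentially: C(t) = C_in + (C₀ − C_in) e^(−t/τ).
C(71.58) = 0.3392 + (1.527 − 0.3392)·e^(−71.58/45.3226) = 0.3392 + (1.18780)·0.206110 = 0.584017 mg/L.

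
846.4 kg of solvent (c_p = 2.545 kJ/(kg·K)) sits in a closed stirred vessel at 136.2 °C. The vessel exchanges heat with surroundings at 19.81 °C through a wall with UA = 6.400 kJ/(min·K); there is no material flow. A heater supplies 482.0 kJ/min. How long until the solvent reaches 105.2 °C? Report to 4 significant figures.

Lumped-capacitance energy balance: M c_p dT/dt = UA(T_amb − T) + Q̇.
τ = M c_p/UA = 336.576 min; T_ss = T_amb + Q̇/UA = 19.81 + 482.0/6.400 = 95.1225 °C.
T(t) = T_ss + (T₀ − T_ss)e^(−t/τ); set T = 105.2:
t = −τ ln[(T − T_ss)/(T₀ − T_ss)] = −336.576 · ln(0.245329) = 472.942 min.

472.9 min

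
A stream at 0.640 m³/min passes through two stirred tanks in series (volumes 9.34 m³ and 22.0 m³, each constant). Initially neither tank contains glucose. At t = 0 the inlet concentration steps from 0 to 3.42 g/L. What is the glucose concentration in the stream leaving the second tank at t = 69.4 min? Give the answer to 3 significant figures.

Time constants: τᵢ = Vᵢ/Q for each well-mixed tank.
τ₁ = 9.34/0.640 = 14.594 min; τ₂ = 22.0/0.640 = 34.375 min.
Tank 1: C₁ = C_in(1 − e^(−t/τ₁)). Tank 2 (τ₁ ≠ τ₂): C₂ = C_in[1 − (τ₁ e^(−t/τ₁) − τ₂ e^(−t/τ₂))/(τ₁ − τ₂)].
At t = 69.4: e^(−t/τ₁) = 0.0086046, e^(−t/τ₂) = 0.13280.
C₂ = 3.42·[1 − (14.594·0.0086046 − 34.375·0.13280)/(-19.781)] = 3.42·0.77557 = 2.6525 g/L.

2.65 g/L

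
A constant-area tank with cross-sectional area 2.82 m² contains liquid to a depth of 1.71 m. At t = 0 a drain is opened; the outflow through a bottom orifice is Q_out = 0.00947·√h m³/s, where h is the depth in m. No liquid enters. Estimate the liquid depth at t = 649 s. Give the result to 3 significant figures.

Unsteady balance on liquid volume: A dh/dt = −0.00947 √h.
This is separable: 2 d(√h)/dt = −0.00947/A, so √h = √h₀ − (0.00947/(2A)) t.
√h = √1.71 − 0.00947·649/(2·2.82) = 1.3077 − 1.0897 = 0.21795.
h = 0.21795² = 0.047501 m.

0.0475 m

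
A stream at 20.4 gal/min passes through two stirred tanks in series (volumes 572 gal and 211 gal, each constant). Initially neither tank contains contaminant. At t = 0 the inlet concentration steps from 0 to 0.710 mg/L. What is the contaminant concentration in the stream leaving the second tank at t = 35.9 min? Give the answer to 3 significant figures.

0.410 mg/L

Time constants: τᵢ = Vᵢ/Q for each well-mixed tank.
τ₁ = 572/20.4 = 28.039 min; τ₂ = 211/20.4 = 10.343 min.
Tank 1: C₁ = C_in(1 − e^(−t/τ₁)). Tank 2 (τ₁ ≠ τ₂): C₂ = C_in[1 − (τ₁ e^(−t/τ₁) − τ₂ e^(−t/τ₂))/(τ₁ − τ₂)].
At t = 35.9: e^(−t/τ₁) = 0.27794, e^(−t/τ₂) = 0.031089.
C₂ = 0.710·[1 − (28.039·0.27794 − 10.343·0.031089)/(17.696)] = 0.710·0.57778 = 0.41022 mg/L.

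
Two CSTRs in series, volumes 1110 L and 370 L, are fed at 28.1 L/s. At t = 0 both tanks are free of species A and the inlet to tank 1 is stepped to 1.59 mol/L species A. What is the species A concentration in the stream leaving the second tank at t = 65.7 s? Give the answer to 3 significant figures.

1.14 mol/L

Species balance on tank i: dCᵢ/dt = (Cᵢ₋₁ − Cᵢ)/τᵢ with τᵢ = Vᵢ/Q.
τ₁ = 1110/28.1 = 39.502 s; τ₂ = 370/28.1 = 13.167 s.
Tank 1: C₁ = C_in(1 − e^(−t/τ₁)). Tank 2 (τ₁ ≠ τ₂): C₂ = C_in[1 − (τ₁ e^(−t/τ₁) − τ₂ e^(−t/τ₂))/(τ₁ − τ₂)].
At t = 65.7: e^(−t/τ₁) = 0.18953, e^(−t/τ₂) = 0.0068081.
C₂ = 1.59·[1 − (39.502·0.18953 − 13.167·0.0068081)/(26.335)] = 1.59·0.71911 = 1.1434 mol/L.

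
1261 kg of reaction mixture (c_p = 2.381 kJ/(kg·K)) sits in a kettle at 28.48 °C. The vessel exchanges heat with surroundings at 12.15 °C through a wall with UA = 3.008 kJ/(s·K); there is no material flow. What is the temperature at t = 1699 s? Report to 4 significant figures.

15.13 °C

M c_p dT/dt = −UA(T − T_amb).
dT/dt = (T_ss − T)/τ with T_ss = T_amb = 12.1500 °C, τ = M c_p/UA = 1261·2.381/3.008 = 998.152 s.
T approaches T_ss exponentially: T(t) = T_ss + (T₀ − T_ss) e^(−t/τ).
T(1699) = 12.1500 + (16.3300)·0.182292 = 15.1268 °C.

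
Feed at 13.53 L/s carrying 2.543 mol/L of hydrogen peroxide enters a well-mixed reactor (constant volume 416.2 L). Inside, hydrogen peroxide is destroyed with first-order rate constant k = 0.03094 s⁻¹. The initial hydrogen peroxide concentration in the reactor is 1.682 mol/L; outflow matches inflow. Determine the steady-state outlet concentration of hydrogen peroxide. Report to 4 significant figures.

Species balance: V dC/dt = Q C_in − Q C − k V C.
At steady state: 0 = Q C_in − (Q + kV) C_ss, so C_ss = Q C_in/(Q + kV).
C_ss = 13.53·2.543/(13.53 + 0.03094·416.2) = 34.4068/26.4072 = 1.30293 mol/L.

1.303 mol/L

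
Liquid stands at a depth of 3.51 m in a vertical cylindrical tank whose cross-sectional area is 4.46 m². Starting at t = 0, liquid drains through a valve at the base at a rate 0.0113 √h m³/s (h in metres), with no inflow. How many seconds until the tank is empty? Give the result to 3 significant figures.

1480 s

A dh/dt = −Q_out = −0.0113 √h.
∫ h^(−1/2) dh = −(0.0113/A) ∫ dt, giving 2√h = 2√h₀ − (0.0113/A) t.
Set h = 0: 2√h₀ = (0.0113/A) t_empty ⇒ t_empty = 2A√h₀/0.0113.
t_empty = 2·4.46·√3.51/0.0113 = 8.9200·1.8735/0.0113 = 1478.9 s.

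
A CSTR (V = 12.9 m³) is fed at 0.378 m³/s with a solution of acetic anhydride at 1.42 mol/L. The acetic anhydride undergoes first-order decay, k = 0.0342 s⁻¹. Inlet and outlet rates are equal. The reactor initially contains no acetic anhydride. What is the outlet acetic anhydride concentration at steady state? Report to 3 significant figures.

0.655 mol/L

V dC/dt = Q(C_in − C) − k V C.
At steady state: 0 = Q C_in − (Q + kV) C_ss, so C_ss = Q C_in/(Q + kV).
C_ss = 0.378·1.42/(0.378 + 0.0342·12.9) = 0.53676/0.81918 = 0.65524 mol/L.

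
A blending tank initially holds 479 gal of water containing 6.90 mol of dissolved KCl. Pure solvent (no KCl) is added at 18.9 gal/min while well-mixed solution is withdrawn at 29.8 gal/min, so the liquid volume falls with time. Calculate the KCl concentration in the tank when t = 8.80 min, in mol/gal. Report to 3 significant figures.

Let m(t) be the amount of KCl. Volume: V(t) = V₀ + (Q_in − Q_out) t = 479 − 10.900 t; V(8.80) = 383.08 gal.
Solute balance: dm/dt = 0 − Q_out C = −Q_out m/V(t).
Separate: dm/m = −Q_out dt/V(t) ⇒ ln(m/m₀) = −(Q_out/(Q_in−Q_out)) ln(V/V₀).
m = m₀ (V₀/V)^(Q_out/(Q_in−Q_out)) = 6.90 × (479/383.08)^(-2.7339) = 3.7457 mol.
C = m/V = 3.7457/383.08 = 0.0097778 mol/gal.

0.00978 mol/gal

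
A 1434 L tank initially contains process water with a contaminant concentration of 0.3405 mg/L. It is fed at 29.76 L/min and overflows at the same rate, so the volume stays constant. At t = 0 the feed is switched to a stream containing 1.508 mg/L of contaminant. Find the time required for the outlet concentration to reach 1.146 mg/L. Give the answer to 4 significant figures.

56.42 min

Species balance: V dC/dt = Q(C_in − C) ⇒ τ = V/Q = 48.1855 min.
C(t) = C_in + (C₀ − C_in) e^(−t/τ). Set C = 1.146 and solve for t:
e^(−t/τ) = (C − C_in)/(C₀ − C_in) = (1.146 − 1.508)/(0.3405 − 1.508) = 0.310064
t = −τ ln(…) = 48.1855 × 1.17098 = 56.4240 min.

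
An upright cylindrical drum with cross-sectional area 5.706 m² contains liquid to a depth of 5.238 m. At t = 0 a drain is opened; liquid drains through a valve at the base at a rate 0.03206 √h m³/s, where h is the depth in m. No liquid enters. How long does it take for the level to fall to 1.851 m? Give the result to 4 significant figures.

330.4 s

With no inflow, A dh/dt = −0.03206 √h.
This is separable: 2 d(√h)/dt = −0.03206/A, so √h = √h₀ − (0.03206/(2A)) t.
t = 2A(√h₀ − √h)/0.03206 = 2·5.706·(√5.238 − √1.851)/0.03206
  = 11.4120 × (2.28867 − 1.36051) / 0.03206 = 330.383 s.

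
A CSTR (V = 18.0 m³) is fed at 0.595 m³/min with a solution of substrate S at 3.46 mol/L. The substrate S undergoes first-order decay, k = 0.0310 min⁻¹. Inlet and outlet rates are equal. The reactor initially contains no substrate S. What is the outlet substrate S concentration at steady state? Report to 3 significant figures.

1.79 mol/L

Accumulation = in − out − consumed: V dC/dt = Q C_in − Q C − k V C.
At steady state: 0 = Q C_in − (Q + kV) C_ss, so C_ss = Q C_in/(Q + kV).
C_ss = 0.595·3.46/(0.595 + 0.0310·18.0) = 2.0587/1.1530 = 1.7855 mol/L.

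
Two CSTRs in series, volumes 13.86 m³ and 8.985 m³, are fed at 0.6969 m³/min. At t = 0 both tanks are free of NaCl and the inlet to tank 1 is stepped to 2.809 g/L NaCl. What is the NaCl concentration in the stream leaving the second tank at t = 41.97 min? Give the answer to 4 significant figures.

2.041 g/L

Time constants: τᵢ = Vᵢ/Q for each well-mixed tank.
τ₁ = 13.86/0.6969 = 19.8881 min; τ₂ = 8.985/0.6969 = 12.8928 min.
Tank 1: C₁ = C_in(1 − e^(−t/τ₁)). Tank 2 (τ₁ ≠ τ₂): C₂ = C_in[1 − (τ₁ e^(−t/τ₁) − τ₂ e^(−t/τ₂))/(τ₁ − τ₂)].
At t = 41.97: e^(−t/τ₁) = 0.121200, e^(−t/τ₂) = 0.0385692.
C₂ = 2.809·[1 − (19.8881·0.121200 − 12.8928·0.0385692)/(6.99526)] = 2.809·0.726504 = 2.04075 g/L.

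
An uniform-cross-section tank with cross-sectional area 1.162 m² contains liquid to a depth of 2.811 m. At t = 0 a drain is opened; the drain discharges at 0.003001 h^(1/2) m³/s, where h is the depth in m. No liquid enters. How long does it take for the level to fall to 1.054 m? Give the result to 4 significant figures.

With no inflow, A dh/dt = −0.003001 √h.
Separate and integrate: 2(√h − √h₀) = −(0.003001/A) t.
t = 2A(√h₀ − √h)/0.003001 = 2·1.162·(√2.811 − √1.054)/0.003001
  = 2.32400 × (1.67660 − 1.02665) / 0.003001 = 503.334 s.

503.3 s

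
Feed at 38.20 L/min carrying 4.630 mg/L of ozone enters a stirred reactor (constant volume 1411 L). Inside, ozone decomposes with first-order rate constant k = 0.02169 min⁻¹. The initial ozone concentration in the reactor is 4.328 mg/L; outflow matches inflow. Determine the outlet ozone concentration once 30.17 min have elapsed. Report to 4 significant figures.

Accumulation = in − out − consumed: V dC/dt = Q C_in − Q C − k V C.
This is linear with rate a = Q/V + k = 0.0487630 min⁻¹.
C_ss = Q C_in/(Q + kV) = 2.57056 mg/L; C(t) = C_ss + (C₀ − C_ss) e^(−a t).
C(30.17) = 2.57056 + (1.75744)·e^(−0.0487630·30.17) = 2.57056 + (1.75744)·0.229654 = 2.97416 mg/L.

2.974 mg/L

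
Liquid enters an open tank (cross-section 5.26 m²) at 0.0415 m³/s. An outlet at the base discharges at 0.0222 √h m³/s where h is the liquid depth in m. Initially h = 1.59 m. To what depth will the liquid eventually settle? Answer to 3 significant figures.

Level balance: A dh/dt = 0.0415 − 0.0222 √h. Setting dh/dt = 0:
Q_in = 0.0222 √h_ss ⇒ √h_ss = 0.0415/0.0222 = 1.8694.
h_ss = 1.8694² = 3.4945 m. (Since h₀ = 1.59 m < h_ss, the level will rise toward this value.)

3.49 m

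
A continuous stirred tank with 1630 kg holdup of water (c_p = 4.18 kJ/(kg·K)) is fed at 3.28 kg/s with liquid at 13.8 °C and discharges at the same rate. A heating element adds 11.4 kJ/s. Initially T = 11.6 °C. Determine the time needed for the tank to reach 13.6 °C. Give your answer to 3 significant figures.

536 s

M c_p dT/dt = ṁ c_p (T_in − T) + Q̇.
τ = M/ṁ = 496.95 s; T_ss = T_in + Q̇/(ṁ c_p) = 14.631 °C.
T(t) = T_ss + (T₀ − T_ss) e^(−t/τ). Set T = 13.6:
e^(−t/τ) = (13.6 − 14.631)/(11.6 − 14.631) = 0.34026
t = −496.95 · ln(0.34026) = 535.74 s.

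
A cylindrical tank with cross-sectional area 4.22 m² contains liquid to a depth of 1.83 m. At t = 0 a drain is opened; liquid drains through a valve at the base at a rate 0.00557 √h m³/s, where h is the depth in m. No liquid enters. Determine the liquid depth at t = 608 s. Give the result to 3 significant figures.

0.905 m

With no inflow, A dh/dt = −0.00557 √h.
This is separable: 2 d(√h)/dt = −0.00557/A, so √h = √h₀ − (0.00557/(2A)) t.
√h = √1.83 − 0.00557·608/(2·4.22) = 1.3528 − 0.40125 = 0.95152.
h = 0.95152² = 0.90540 m.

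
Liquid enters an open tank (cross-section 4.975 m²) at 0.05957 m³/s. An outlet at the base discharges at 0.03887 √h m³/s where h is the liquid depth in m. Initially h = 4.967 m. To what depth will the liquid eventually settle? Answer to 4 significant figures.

2.349 m

Unsteady balance on liquid volume: A dh/dt = Q_in − 0.03887 √h. At steady state dh/dt = 0:
Q_in = 0.03887 √h_ss ⇒ √h_ss = 0.05957/0.03887 = 1.53254.
h_ss = 1.53254² = 2.34869 m. (Since h₀ = 4.967 m > h_ss, the level will fall toward this value.)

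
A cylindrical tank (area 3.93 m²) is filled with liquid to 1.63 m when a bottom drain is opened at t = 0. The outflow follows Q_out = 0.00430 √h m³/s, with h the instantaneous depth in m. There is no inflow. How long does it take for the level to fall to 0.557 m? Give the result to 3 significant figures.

970 s

Mass balance (ρ constant): A dh/dt = −0.00430 √h.
This is separable: 2 d(√h)/dt = −0.00430/A, so √h = √h₀ − (0.00430/(2A)) t.
t = 2A(√h₀ − √h)/0.00430 = 2·3.93·(√1.63 − √0.557)/0.00430
  = 7.8600 × (1.2767 − 0.74632) / 0.00430 = 969.50 s.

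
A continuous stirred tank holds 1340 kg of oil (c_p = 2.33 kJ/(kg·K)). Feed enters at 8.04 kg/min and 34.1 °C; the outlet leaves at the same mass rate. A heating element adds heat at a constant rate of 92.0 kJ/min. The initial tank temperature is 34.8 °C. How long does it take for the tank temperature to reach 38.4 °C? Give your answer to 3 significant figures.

322 min

M c_p dT/dt = ṁ c_p (T_in − T) + Q̇.
τ = M/ṁ = 166.67 min; T_ss = T_in + Q̇/(ṁ c_p) = 39.011 °C.
T(t) = T_ss + (T₀ − T_ss) e^(−t/τ). Set T = 38.4:
e^(−t/τ) = (38.4 − 39.011)/(34.8 − 39.011) = 0.14511
t = −166.67 · ln(0.14511) = 321.71 min.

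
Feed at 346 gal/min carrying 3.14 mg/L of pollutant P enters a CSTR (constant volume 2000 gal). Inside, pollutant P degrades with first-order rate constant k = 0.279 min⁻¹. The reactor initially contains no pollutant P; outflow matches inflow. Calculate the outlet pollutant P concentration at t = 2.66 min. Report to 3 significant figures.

Species balance: V dC/dt = Q C_in − Q C − k V C.
This is linear with rate a = Q/V + k = 0.45200 min⁻¹.
C_ss = Q C_in/(Q + kV) = 1.2018 mg/L; C(t) = C_ss + (C₀ − C_ss) e^(−a t).
C(2.66) = 1.2018 + (-1.2018)·e^(−0.45200·2.66) = 1.2018 + (-1.2018)·0.30050 = 0.84067 mg/L.

0.841 mg/L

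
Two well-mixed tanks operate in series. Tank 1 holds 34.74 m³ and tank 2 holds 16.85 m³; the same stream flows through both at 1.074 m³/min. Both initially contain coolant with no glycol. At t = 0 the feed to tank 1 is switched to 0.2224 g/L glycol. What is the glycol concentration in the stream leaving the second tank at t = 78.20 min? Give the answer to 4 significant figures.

Each tank obeys Vᵢ dCᵢ/dt = Q(Cᵢ₋₁ − Cᵢ), so τᵢ = Vᵢ/Q.
τ₁ = 34.74/1.074 = 32.3464 min; τ₂ = 16.85/1.074 = 15.6890 min.
Solving the cascade with C₁(0)=C₂(0)=0 gives C₂(t) = C_in[1 − (τ₁ e^(−t/τ₁) − τ₂ e^(−t/τ₂))/(τ₁ − τ₂)].
At t = 78.20: e^(−t/τ₁) = 0.0891369, e^(−t/τ₂) = 0.00684402.
C₂ = 0.2224·[1 − (32.3464·0.0891369 − 15.6890·0.00684402)/(16.6574)] = 0.2224·0.833354 = 0.185338 g/L.

0.1853 g/L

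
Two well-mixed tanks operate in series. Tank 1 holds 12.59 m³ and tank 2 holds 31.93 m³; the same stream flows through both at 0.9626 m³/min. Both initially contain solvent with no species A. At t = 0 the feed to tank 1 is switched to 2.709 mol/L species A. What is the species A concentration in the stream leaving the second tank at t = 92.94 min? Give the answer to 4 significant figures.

2.439 mol/L

Species balance on tank i: dCᵢ/dt = (Cᵢ₋₁ − Cᵢ)/τᵢ with τᵢ = Vᵢ/Q.
τ₁ = 12.59/0.9626 = 13.0792 min; τ₂ = 31.93/0.9626 = 33.1706 min.
Tank 1: C₁ = C_in(1 − e^(−t/τ₁)). Tank 2 (τ₁ ≠ τ₂): C₂ = C_in[1 − (τ₁ e^(−t/τ₁) − τ₂ e^(−t/τ₂))/(τ₁ − τ₂)].
At t = 92.94: e^(−t/τ₁) = 0.000820201, e^(−t/τ₂) = 0.0606958.
C₂ = 2.709·[1 − (13.0792·0.000820201 − 33.1706·0.0606958)/(-20.0914)] = 2.709·0.900326 = 2.43898 mol/L.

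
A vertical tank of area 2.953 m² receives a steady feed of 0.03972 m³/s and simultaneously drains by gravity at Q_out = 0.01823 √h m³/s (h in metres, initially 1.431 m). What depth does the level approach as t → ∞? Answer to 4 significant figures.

4.747 m

Level balance: A dh/dt = 0.03972 − 0.01823 √h. Setting dh/dt = 0:
Q_in = 0.01823 √h_ss ⇒ √h_ss = 0.03972/0.01823 = 2.17883.
h_ss = 2.17883² = 4.74728 m. (Since h₀ = 1.431 m < h_ss, the level will rise toward this value.)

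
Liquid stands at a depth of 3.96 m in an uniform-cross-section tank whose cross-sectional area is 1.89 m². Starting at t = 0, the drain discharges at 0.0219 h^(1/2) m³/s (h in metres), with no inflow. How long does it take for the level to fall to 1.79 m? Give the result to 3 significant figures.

113 s

Unsteady balance on liquid volume: A dh/dt = −0.0219 √h.
∫ h^(−1/2) dh = −(0.0219/A) ∫ dt, giving 2√h = 2√h₀ − (0.0219/A) t.
t = 2A(√h₀ − √h)/0.0219 = 2·1.89·(√3.96 − √1.79)/0.0219
  = 3.7800 × (1.9900 − 1.3379) / 0.0219 = 112.55 s.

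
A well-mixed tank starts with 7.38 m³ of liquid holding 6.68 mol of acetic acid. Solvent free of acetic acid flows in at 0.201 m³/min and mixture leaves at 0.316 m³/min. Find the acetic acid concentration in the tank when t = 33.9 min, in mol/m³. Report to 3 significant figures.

Let m(t) be the amount of acetic acid. Volume: V(t) = V₀ + (Q_in − Q_out) t = 7.38 − 0.11500 t; V(33.9) = 3.4815 m³.
Species balance (pure solvent in): dm/dt = −Q_out · m/V(t).
Separate: dm/m = −Q_out dt/V(t) ⇒ ln(m/m₀) = −(Q_out/(Q_in−Q_out)) ln(V/V₀).
m = m₀ (V₀/V)^(Q_out/(Q_in−Q_out)) = 6.68 × (7.38/3.4815)^(-2.7478) = 0.84760 mol.
C = m/V = 0.84760/3.4815 = 0.24346 mol/m³.

0.243 mol/m³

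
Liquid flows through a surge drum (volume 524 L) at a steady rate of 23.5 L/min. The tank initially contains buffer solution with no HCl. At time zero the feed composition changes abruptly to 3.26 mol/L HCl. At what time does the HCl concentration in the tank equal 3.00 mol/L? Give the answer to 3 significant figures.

Species balance on the tank: V dC/dt = Q(C_in − C), so τ = V/Q = 22.298 min.
C(t) = C_in + (C₀ − C_in) e^(−t/τ). Set C = 3.00 and solve for t:
e^(−t/τ) = (C − C_in)/(C₀ − C_in) = (3.00 − 3.26)/(0 − 3.26) = 0.079755
t = −τ ln(…) = 22.298 × 2.5288 = 56.387 min.

56.4 min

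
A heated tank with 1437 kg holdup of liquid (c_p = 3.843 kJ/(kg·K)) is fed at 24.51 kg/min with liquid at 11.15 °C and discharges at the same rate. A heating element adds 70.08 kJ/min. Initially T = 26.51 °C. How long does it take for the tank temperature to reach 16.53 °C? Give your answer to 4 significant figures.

M c_p dT/dt = ṁ c_p (T_in − T) + Q̇.
τ = M/ṁ = 58.6291 min; T_ss = T_in + Q̇/(ṁ c_p) = 11.8940 °C.
T(t) = T_ss + (T₀ − T_ss) e^(−t/τ). Set T = 16.53:
e^(−t/τ) = (16.53 − 11.8940)/(26.51 − 11.8940) = 0.317186
t = −58.6291 · ln(0.317186) = 67.3219 min.

67.32 min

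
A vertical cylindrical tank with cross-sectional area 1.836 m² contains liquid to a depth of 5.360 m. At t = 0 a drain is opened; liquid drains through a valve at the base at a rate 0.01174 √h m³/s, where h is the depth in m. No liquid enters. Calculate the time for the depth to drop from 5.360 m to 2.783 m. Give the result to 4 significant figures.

Unsteady balance on liquid volume: A dh/dt = −0.01174 √h.
∫ h^(−1/2) dh = −(0.01174/A) ∫ dt, giving 2√h = 2√h₀ − (0.01174/A) t.
t = 2A(√h₀ − √h)/0.01174 = 2·1.836·(√5.360 − √2.783)/0.01174
  = 3.67200 × (2.31517 − 1.66823) / 0.01174 = 202.346 s.

202.3 s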